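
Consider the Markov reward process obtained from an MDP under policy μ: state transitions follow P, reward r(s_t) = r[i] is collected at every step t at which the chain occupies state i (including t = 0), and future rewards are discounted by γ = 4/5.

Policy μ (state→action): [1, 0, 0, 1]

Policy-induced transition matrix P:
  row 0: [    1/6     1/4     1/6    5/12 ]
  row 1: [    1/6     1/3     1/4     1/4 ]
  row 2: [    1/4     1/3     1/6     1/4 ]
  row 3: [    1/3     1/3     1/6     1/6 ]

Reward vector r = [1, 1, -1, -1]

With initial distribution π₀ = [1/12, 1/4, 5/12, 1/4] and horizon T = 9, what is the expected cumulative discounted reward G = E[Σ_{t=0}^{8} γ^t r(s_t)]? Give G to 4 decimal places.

t=0: π = [0.0833, 0.2500, 0.4167, 0.2500], E[r] = -0.3333, γ^t·E[r] = -0.333333, running G = -0.333333
t=1: π = [0.2431, 0.3264, 0.1875, 0.2431], E[r] = 0.1389, γ^t·E[r] = 0.111111, running G = -0.222222
t=2: π = [0.2228, 0.3131, 0.1939, 0.2703], E[r] = 0.0718, γ^t·E[r] = 0.045926, running G = -0.176296
t=3: π = [0.2279, 0.3148, 0.1928, 0.2646], E[r] = 0.0853, γ^t·E[r] = 0.043654, running G = -0.132642
t=4: π = [0.2268, 0.3143, 0.1929, 0.2659], E[r] = 0.0824, γ^t·E[r] = 0.033732, running G = -0.098910
t=5: π = [0.2271, 0.3144, 0.1929, 0.2656], E[r] = 0.0830, γ^t·E[r] = 0.027193, running G = -0.071717
t=6: π = [0.2270, 0.3144, 0.1929, 0.2657], E[r] = 0.0828, γ^t·E[r] = 0.021718, running G = -0.049999
t=7: π = [0.2270, 0.3144, 0.1929, 0.2657], E[r] = 0.0829, γ^t·E[r] = 0.017381, running G = -0.032618
t=8: π = [0.2270, 0.3144, 0.1929, 0.2657], E[r] = 0.0829, γ^t·E[r] = 0.013904, running G = -0.018715

G = -0.0187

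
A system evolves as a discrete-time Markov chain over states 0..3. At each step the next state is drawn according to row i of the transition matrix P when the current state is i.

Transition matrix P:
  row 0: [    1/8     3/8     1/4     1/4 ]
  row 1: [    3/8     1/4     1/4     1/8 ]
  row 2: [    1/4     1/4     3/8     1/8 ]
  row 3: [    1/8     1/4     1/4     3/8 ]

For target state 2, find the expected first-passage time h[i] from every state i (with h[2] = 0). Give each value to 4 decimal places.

First-step conditioning: h[2] = 0; for i ≠ 2, h[i] = 1 + Σ_k P[i][k]·h[k].
  h[0] = 1 + 1/8·h[0] + 3/8·h[1] + 1/4·h[3]
  h[1] = 1 + 3/8·h[0] + 1/4·h[1] + 1/8·h[3]
  h[3] = 1 + 1/8·h[0] + 1/4·h[1] + 3/8·h[3]
Solving the 3×3 linear system over states ≠ 2 gives exactly h = [4, 4, 0, 4] (h[2] = 0 is the target).

h = [4.0000, 4.0000, 0.0000, 4.0000]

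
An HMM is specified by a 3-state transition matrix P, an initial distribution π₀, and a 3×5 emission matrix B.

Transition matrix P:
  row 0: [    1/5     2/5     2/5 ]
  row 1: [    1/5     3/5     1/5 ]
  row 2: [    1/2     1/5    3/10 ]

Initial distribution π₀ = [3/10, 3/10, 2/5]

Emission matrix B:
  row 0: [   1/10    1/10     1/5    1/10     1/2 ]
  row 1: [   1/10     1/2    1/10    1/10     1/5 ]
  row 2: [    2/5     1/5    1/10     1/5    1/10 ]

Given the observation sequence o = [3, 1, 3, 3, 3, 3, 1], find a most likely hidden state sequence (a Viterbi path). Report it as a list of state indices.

path = [1, 1, 1, 1, 1, 1, 1]

t=0: δ = [3.000e-02, 3.000e-02, 8.000e-02]  (obs o_0=3)
t=1: δ = [4.000e-03, 9.000e-03, 4.800e-03]  ψ = [2, 1, 2]  (obs o_1=1)
t=2: δ = [2.400e-04, 5.400e-04, 3.600e-04]  ψ = [2, 1, 1]  (obs o_2=3)
t=3: δ = [1.800e-05, 3.240e-05, 2.160e-05]  ψ = [2, 1, 1]  (obs o_3=3)
t=4: δ = [1.080e-06, 1.944e-06, 1.440e-06]  ψ = [2, 1, 0]  (obs o_4=3)
t=5: δ = [7.200e-08, 1.166e-07, 8.640e-08]  ψ = [2, 1, 0]  (obs o_5=3)
t=6: δ = [4.320e-09, 3.499e-08, 5.760e-09]  ψ = [2, 1, 0]  (obs o_6=1)
backtrack: best end state = 1; path = [1, 1, 1, 1, 1, 1, 1]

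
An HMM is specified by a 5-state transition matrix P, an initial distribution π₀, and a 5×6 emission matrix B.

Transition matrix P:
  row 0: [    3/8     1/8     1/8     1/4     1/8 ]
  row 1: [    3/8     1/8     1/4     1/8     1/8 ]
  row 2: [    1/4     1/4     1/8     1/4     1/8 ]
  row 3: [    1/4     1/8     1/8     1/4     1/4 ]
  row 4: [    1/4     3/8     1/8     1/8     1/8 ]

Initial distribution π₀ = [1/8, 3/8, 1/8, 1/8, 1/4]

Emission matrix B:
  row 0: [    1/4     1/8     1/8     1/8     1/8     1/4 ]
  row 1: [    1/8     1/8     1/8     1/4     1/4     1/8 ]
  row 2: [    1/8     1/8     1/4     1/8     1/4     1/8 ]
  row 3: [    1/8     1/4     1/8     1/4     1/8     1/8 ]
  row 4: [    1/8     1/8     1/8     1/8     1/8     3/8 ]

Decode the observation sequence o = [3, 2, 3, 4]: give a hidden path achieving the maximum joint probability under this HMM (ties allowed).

path = [1, 2, 1, 2]

t=0: δ = [1.562e-02, 9.375e-02, 1.562e-02, 3.125e-02, 3.125e-02]  (obs o_0=3)
t=1: δ = [4.395e-03, 1.465e-03, 5.859e-03, 1.465e-03, 1.465e-03]  ψ = [1, 1, 1, 1, 1]  (obs o_1=2)
t=2: δ = [2.060e-04, 3.662e-04, 9.155e-05, 3.662e-04, 9.155e-05]  ψ = [0, 2, 2, 2, 2]  (obs o_2=3)
t=3: δ = [1.717e-05, 1.144e-05, 2.289e-05, 1.144e-05, 1.144e-05]  ψ = [1, 1, 1, 3, 3]  (obs o_3=4)
backtrack: best end state = 2; path = [1, 2, 1, 2]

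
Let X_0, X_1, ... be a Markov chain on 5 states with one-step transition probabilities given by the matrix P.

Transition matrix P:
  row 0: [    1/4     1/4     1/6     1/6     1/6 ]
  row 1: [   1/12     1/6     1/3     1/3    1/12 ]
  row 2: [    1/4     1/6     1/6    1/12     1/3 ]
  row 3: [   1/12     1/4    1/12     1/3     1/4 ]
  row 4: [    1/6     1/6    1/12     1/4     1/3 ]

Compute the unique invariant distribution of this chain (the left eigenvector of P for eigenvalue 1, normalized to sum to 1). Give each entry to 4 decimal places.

Balance equations π_j = Σ_i π_i·P[i][j]:
  π_0 = 1/4·π_0 + 1/12·π_1 + 1/4·π_2 + 1/12·π_3 + 1/6·π_4
  π_1 = 1/4·π_0 + 1/6·π_1 + 1/6·π_2 + 1/4·π_3 + 1/6·π_4
  π_2 = 1/6·π_0 + 1/3·π_1 + 1/6·π_2 + 1/12·π_3 + 1/12·π_4
  π_3 = 1/6·π_0 + 1/3·π_1 + 1/12·π_2 + 1/3·π_3 + 1/4·π_4
  normalize: π_0 + π_1 + π_2 + π_3 + π_4 = 1
Solving the linear system gives exactly π = [2445/15713, 3147/15713, 2509/15713, 3893/15713, 3719/15713].

π = [0.1556, 0.2003, 0.1597, 0.2478, 0.2367]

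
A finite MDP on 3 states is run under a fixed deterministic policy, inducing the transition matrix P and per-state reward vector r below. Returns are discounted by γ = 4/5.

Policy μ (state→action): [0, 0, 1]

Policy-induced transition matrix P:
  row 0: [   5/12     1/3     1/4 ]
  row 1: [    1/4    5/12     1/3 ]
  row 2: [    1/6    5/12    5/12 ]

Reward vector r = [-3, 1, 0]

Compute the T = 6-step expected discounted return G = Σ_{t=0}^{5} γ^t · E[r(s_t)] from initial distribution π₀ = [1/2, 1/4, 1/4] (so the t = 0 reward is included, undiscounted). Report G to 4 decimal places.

G = -2.4888

t=0: π = [0.5000, 0.2500, 0.2500], E[r] = -1.2500, γ^t·E[r] = -1.250000, running G = -1.250000
t=1: π = [0.3125, 0.3750, 0.3125], E[r] = -0.5625, γ^t·E[r] = -0.450000, running G = -1.700000
t=2: π = [0.2760, 0.3906, 0.3333], E[r] = -0.4375, γ^t·E[r] = -0.280000, running G = -1.980000
t=3: π = [0.2682, 0.3937, 0.3381], E[r] = -0.4110, γ^t·E[r] = -0.210444, running G = -2.190444
t=4: π = [0.2665, 0.3943, 0.3392], E[r] = -0.4053, γ^t·E[r] = -0.166000, running G = -2.356444
t=5: π = [0.2662, 0.3945, 0.3394], E[r] = -0.4040, γ^t·E[r] = -0.132389, running G = -2.488834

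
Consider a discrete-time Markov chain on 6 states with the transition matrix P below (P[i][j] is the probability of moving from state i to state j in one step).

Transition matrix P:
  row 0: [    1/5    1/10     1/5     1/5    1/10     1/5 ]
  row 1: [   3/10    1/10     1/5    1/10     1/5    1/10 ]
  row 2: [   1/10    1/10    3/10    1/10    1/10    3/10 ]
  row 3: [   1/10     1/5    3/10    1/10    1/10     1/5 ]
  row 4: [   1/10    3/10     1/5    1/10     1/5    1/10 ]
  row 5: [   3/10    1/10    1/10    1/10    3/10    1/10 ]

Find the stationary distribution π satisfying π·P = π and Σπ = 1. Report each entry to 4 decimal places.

Balance equations π_j = Σ_i π_i·P[i][j]:
  π_0 = 1/5·π_0 + 3/10·π_1 + 1/10·π_2 + 1/10·π_3 + 1/10·π_4 + 3/10·π_5
  π_1 = 1/10·π_0 + 1/10·π_1 + 1/10·π_2 + 1/5·π_3 + 3/10·π_4 + 1/10·π_5
  π_2 = 1/5·π_0 + 1/5·π_1 + 3/10·π_2 + 3/10·π_3 + 1/5·π_4 + 1/10·π_5
  π_3 = 1/5·π_0 + 1/10·π_1 + 1/10·π_2 + 1/10·π_3 + 1/10·π_4 + 1/10·π_5
  π_4 = 1/10·π_0 + 1/5·π_1 + 1/10·π_2 + 1/10·π_3 + 1/5·π_4 + 3/10·π_5
  normalize: π_0 + π_1 + π_2 + π_3 + π_4 + π_5 = 1
Solving the linear system gives exactly π = [2/11, 1467/10120, 2187/10120, 13/110, 1677/10120, 1753/10120].

π = [0.1818, 0.1450, 0.2161, 0.1182, 0.1657, 0.1732]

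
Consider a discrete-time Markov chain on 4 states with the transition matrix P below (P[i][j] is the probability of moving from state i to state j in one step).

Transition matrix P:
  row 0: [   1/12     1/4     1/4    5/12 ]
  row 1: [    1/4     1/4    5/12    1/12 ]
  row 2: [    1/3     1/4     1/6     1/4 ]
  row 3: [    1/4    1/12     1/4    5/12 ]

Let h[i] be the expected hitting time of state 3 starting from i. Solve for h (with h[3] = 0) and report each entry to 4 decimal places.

h = [3.4667, 4.7111, 4.0000, 0.0000]

First-step conditioning: h[3] = 0; for i ≠ 3, h[i] = 1 + Σ_k P[i][k]·h[k].
  h[0] = 1 + 1/12·h[0] + 1/4·h[1] + 1/4·h[2]
  h[1] = 1 + 1/4·h[0] + 1/4·h[1] + 5/12·h[2]
  h[2] = 1 + 1/3·h[0] + 1/4·h[1] + 1/6·h[2]
Solving the 3×3 linear system over states ≠ 3 gives exactly h = [52/15, 212/45, 4, 0] (h[3] = 0 is the target).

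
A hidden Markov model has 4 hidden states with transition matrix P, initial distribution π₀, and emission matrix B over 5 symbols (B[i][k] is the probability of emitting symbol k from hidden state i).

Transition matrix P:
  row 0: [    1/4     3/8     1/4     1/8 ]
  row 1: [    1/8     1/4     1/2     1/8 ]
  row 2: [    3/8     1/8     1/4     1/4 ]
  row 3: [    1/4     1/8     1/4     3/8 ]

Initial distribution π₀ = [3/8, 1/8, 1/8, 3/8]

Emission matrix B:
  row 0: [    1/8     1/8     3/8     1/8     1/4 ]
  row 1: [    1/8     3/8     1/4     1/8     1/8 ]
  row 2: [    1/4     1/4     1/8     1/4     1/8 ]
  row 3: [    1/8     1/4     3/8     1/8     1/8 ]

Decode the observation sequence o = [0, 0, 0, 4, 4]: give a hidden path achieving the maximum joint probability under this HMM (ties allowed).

t=0: δ = [4.688e-02, 1.562e-02, 3.125e-02, 4.688e-02]  (obs o_0=0)
t=1: δ = [1.465e-03, 2.197e-03, 2.930e-03, 2.197e-03]  ψ = [0, 0, 0, 3]  (obs o_1=0)
t=2: δ = [1.373e-04, 6.866e-05, 2.747e-04, 1.030e-04]  ψ = [2, 0, 1, 3]  (obs o_2=0)
t=3: δ = [2.575e-05, 6.437e-06, 8.583e-06, 8.583e-06]  ψ = [2, 0, 2, 2]  (obs o_3=4)
t=4: δ = [1.609e-06, 1.207e-06, 8.047e-07, 4.023e-07]  ψ = [0, 0, 0, 0]  (obs o_4=4)
backtrack: best end state = 0; path = [0, 1, 2, 0, 0]

path = [0, 1, 2, 0, 0]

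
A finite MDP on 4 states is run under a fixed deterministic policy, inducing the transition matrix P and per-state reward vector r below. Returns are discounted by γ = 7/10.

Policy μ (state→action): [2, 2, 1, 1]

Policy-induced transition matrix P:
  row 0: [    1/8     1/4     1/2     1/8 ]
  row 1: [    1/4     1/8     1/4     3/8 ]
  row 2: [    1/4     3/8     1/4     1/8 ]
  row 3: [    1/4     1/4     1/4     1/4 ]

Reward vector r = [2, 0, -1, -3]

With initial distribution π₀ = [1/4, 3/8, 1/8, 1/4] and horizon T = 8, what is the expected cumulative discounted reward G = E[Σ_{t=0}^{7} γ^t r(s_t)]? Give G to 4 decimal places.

t=0: π = [0.2500, 0.3750, 0.1250, 0.2500], E[r] = -0.3750, γ^t·E[r] = -0.375000, running G = -0.375000
t=1: π = [0.2188, 0.2188, 0.3125, 0.2500], E[r] = -0.6250, γ^t·E[r] = -0.437500, running G = -0.812500
t=2: π = [0.2227, 0.2617, 0.3047, 0.2109], E[r] = -0.4922, γ^t·E[r] = -0.241172, running G = -1.053672
t=3: π = [0.2222, 0.2554, 0.3057, 0.2168], E[r] = -0.5117, γ^t·E[r] = -0.175520, running G = -1.229191
t=4: π = [0.2222, 0.2563, 0.3055, 0.2159], E[r] = -0.5089, γ^t·E[r] = -0.122190, running G = -1.351381
t=5: π = [0.2222, 0.2562, 0.3056, 0.2161], E[r] = -0.5093, γ^t·E[r] = -0.085599, running G = -1.436980
t=6: π = [0.2222, 0.2562, 0.3056, 0.2160], E[r] = -0.5093, γ^t·E[r] = -0.059913, running G = -1.496893
t=7: π = [0.2222, 0.2562, 0.3056, 0.2160], E[r] = -0.5093, γ^t·E[r] = -0.041940, running G = -1.538833

G = -1.5388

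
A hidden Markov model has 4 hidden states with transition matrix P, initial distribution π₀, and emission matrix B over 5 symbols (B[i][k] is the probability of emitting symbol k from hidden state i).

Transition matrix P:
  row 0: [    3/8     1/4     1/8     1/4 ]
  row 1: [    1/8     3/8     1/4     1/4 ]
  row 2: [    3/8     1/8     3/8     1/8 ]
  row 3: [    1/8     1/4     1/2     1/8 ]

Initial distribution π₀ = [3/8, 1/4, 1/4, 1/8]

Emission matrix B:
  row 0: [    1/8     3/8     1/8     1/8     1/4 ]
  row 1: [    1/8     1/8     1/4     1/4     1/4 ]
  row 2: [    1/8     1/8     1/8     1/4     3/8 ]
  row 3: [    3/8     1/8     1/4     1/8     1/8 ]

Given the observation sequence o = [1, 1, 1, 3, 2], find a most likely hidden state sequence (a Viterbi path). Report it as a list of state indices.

path = [0, 0, 0, 1, 1]

t=0: δ = [1.406e-01, 3.125e-02, 3.125e-02, 1.562e-02]  (obs o_0=1)
t=1: δ = [1.978e-02, 4.395e-03, 2.197e-03, 4.395e-03]  ψ = [0, 0, 0, 0]  (obs o_1=1)
t=2: δ = [2.781e-03, 6.180e-04, 3.090e-04, 6.180e-04]  ψ = [0, 0, 0, 0]  (obs o_2=1)
t=3: δ = [1.304e-04, 1.738e-04, 8.690e-05, 8.690e-05]  ψ = [0, 0, 0, 0]  (obs o_3=3)
t=4: δ = [6.110e-06, 1.629e-05, 5.431e-06, 1.086e-05]  ψ = [0, 1, 1, 1]  (obs o_4=2)
backtrack: best end state = 1; path = [0, 0, 0, 1, 1]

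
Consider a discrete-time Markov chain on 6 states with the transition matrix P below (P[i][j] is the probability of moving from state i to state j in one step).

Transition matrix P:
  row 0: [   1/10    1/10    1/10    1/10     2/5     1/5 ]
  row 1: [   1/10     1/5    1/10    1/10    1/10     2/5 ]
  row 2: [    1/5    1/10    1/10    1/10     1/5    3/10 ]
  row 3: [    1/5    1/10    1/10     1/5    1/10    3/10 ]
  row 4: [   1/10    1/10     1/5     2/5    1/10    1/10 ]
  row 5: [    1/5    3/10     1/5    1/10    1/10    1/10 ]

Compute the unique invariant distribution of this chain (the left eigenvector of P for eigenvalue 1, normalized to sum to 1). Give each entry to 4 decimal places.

π = [0.1527, 0.1609, 0.1384, 0.1643, 0.1596, 0.2241]

Balance equations π_j = Σ_i π_i·P[i][j]:
  π_0 = 1/10·π_0 + 1/10·π_1 + 1/5·π_2 + 1/5·π_3 + 1/10·π_4 + 1/5·π_5
  π_1 = 1/10·π_0 + 1/5·π_1 + 1/10·π_2 + 1/10·π_3 + 1/10·π_4 + 3/10·π_5
  π_2 = 1/10·π_0 + 1/10·π_1 + 1/10·π_2 + 1/10·π_3 + 1/5·π_4 + 1/5·π_5
  π_3 = 1/10·π_0 + 1/10·π_1 + 1/10·π_2 + 1/5·π_3 + 2/5·π_4 + 1/10·π_5
  π_4 = 2/5·π_0 + 1/10·π_1 + 1/5·π_2 + 1/10·π_3 + 1/10·π_4 + 1/10·π_5
  normalize: π_0 + π_1 + π_2 + π_3 + π_4 + π_5 = 1
Solving the linear system gives exactly π = [402/2633, 1271/7899, 1093/7899, 1298/7899, 1261/7899, 590/2633].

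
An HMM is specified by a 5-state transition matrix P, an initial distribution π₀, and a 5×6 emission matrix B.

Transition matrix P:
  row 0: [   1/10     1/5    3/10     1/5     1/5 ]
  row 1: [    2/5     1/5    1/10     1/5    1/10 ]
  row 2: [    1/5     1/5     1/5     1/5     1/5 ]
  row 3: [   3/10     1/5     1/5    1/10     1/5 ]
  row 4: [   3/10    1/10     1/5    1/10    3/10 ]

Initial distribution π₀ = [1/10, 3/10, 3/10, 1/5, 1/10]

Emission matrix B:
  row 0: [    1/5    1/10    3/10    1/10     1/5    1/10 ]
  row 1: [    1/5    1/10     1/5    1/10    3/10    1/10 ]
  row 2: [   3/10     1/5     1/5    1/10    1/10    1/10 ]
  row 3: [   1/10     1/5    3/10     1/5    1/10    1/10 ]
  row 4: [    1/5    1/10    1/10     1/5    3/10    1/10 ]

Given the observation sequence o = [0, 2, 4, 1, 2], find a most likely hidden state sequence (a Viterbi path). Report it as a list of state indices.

path = [1, 0, 1, 3, 0]

t=0: δ = [2.000e-02, 6.000e-02, 9.000e-02, 2.000e-02, 2.000e-02]  (obs o_0=0)
t=1: δ = [7.200e-03, 3.600e-03, 3.600e-03, 5.400e-03, 1.800e-03]  ψ = [1, 2, 2, 2, 2]  (obs o_1=2)
t=2: δ = [3.240e-04, 4.320e-04, 2.160e-04, 1.440e-04, 4.320e-04]  ψ = [3, 0, 0, 0, 0]  (obs o_2=4)
t=3: δ = [1.728e-05, 8.640e-06, 1.944e-05, 1.728e-05, 1.296e-05]  ψ = [1, 1, 0, 1, 4]  (obs o_3=1)
t=4: δ = [1.555e-06, 7.776e-07, 1.037e-06, 1.166e-06, 3.888e-07]  ψ = [3, 2, 0, 2, 2]  (obs o_4=2)
backtrack: best end state = 0; path = [1, 0, 1, 3, 0]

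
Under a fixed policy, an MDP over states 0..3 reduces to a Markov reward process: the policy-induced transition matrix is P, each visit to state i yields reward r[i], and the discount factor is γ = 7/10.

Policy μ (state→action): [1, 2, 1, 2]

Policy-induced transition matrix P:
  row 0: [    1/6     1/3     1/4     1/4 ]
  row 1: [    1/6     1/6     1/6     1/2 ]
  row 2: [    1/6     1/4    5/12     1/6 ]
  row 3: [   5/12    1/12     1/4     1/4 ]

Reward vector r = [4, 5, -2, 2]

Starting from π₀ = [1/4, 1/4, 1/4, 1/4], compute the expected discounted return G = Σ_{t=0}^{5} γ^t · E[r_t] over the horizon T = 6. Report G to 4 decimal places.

t=0: π = [0.2500, 0.2500, 0.2500, 0.2500], E[r] = 2.2500, γ^t·E[r] = 2.250000, running G = 2.250000
t=1: π = [0.2292, 0.2083, 0.2708, 0.2917], E[r] = 2.0000, γ^t·E[r] = 1.400000, running G = 3.650000
t=2: π = [0.2396, 0.2031, 0.2778, 0.2795], E[r] = 1.9774, γ^t·E[r] = 0.968941, running G = 4.618941
t=3: π = [0.2365, 0.2065, 0.2794, 0.2776], E[r] = 1.9750, γ^t·E[r] = 0.677415, running G = 5.296356
t=4: π = [0.2361, 0.2062, 0.2794, 0.2783], E[r] = 1.9734, γ^t·E[r] = 0.473820, running G = 5.770176
t=5: π = [0.2362, 0.2061, 0.2794, 0.2783], E[r] = 1.9733, γ^t·E[r] = 0.331653, running G = 6.101829

G = 6.1018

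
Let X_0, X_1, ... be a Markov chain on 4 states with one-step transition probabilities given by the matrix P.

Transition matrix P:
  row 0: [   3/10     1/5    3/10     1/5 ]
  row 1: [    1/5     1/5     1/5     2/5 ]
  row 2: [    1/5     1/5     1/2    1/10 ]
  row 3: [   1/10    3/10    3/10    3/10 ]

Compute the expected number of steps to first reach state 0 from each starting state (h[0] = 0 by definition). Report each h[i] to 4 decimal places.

First-step conditioning: h[0] = 0; for i ≠ 0, h[i] = 1 + Σ_k P[i][k]·h[k].
  h[1] = 1 + 1/5·h[1] + 1/5·h[2] + 2/5·h[3]
  h[2] = 1 + 1/5·h[1] + 1/2·h[2] + 1/10·h[3]
  h[3] = 1 + 3/10·h[1] + 3/10·h[2] + 3/10·h[3]
Solving the 3×3 linear system over states ≠ 0 gives exactly h = [0, 400/69, 385/69, 145/23] (h[0] = 0 is the target).

h = [0.0000, 5.7971, 5.5797, 6.3043]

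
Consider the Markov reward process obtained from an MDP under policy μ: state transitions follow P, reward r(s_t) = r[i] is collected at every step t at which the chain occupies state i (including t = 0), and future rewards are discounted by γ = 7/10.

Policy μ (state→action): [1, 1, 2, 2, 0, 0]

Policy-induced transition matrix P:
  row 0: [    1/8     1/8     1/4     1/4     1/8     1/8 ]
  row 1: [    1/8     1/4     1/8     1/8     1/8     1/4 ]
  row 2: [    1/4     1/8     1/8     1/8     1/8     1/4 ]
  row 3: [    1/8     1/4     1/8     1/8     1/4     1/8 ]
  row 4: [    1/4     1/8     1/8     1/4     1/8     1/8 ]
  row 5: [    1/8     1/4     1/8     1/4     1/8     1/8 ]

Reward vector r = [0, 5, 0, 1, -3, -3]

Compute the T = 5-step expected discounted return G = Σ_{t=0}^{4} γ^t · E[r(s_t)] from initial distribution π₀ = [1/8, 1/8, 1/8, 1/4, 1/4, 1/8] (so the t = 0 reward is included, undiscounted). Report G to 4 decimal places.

t=0: π = [0.1250, 0.1250, 0.1250, 0.2500, 0.2500, 0.1250], E[r] = -0.2500, γ^t·E[r] = -0.250000, running G = -0.250000
t=1: π = [0.1719, 0.1875, 0.1406, 0.1875, 0.1563, 0.1563], E[r] = 0.1875, γ^t·E[r] = 0.131250, running G = -0.118750
t=2: π = [0.1621, 0.1914, 0.1465, 0.1855, 0.1484, 0.1660], E[r] = 0.1992, γ^t·E[r] = 0.097617, running G = -0.021133
t=3: π = [0.1619, 0.1929, 0.1453, 0.1846, 0.1482, 0.1672], E[r] = 0.2026, γ^t·E[r] = 0.069504, running G = 0.048372
t=4: π = [0.1617, 0.1931, 0.1452, 0.1847, 0.1481, 0.1673], E[r] = 0.2041, γ^t·E[r] = 0.048997, running G = 0.097369

G = 0.0974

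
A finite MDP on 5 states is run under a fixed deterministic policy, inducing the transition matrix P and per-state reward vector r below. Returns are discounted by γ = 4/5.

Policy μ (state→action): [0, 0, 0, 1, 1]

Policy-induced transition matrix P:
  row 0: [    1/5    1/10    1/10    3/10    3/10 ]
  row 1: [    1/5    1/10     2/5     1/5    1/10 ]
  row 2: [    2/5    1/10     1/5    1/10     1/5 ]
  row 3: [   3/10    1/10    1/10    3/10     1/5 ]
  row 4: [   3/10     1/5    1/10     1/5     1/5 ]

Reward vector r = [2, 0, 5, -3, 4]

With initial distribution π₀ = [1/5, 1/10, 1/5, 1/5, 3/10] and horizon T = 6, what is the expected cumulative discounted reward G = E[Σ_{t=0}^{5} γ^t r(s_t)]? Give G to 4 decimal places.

t=0: π = [0.2000, 0.1000, 0.2000, 0.2000, 0.3000], E[r] = 2.0000, γ^t·E[r] = 2.000000, running G = 2.000000
t=1: π = [0.2900, 0.1300, 0.1500, 0.2200, 0.2100], E[r] = 1.5100, γ^t·E[r] = 1.208000, running G = 3.208000
t=2: π = [0.2730, 0.1210, 0.1540, 0.2360, 0.2160], E[r] = 1.4720, γ^t·E[r] = 0.942080, running G = 4.150080
t=3: π = [0.2760, 0.1216, 0.1517, 0.2355, 0.2152], E[r] = 1.4648, γ^t·E[r] = 0.749978, running G = 4.900058
t=4: π = [0.2754, 0.1215, 0.1517, 0.2360, 0.2154], E[r] = 1.4629, γ^t·E[r] = 0.599200, running G = 5.499257
t=5: π = [0.2755, 0.1215, 0.1516, 0.2360, 0.2154], E[r] = 1.4627, γ^t·E[r] = 0.479292, running G = 5.978549

G = 5.9785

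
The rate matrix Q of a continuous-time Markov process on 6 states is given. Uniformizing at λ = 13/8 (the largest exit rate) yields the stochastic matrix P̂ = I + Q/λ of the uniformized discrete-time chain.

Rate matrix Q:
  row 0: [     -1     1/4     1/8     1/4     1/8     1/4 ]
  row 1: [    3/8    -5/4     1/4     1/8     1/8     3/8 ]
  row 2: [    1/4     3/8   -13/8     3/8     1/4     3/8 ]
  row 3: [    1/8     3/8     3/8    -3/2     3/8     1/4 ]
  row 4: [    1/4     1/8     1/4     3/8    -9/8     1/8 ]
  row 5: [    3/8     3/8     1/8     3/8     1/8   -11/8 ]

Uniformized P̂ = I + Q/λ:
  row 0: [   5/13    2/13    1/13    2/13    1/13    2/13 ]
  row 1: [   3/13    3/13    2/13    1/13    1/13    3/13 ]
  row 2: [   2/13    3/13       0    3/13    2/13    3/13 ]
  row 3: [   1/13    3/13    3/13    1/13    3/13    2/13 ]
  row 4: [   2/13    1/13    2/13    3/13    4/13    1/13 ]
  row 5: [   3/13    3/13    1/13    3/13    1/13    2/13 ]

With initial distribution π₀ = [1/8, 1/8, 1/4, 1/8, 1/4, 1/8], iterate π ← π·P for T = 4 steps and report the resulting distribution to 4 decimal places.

π = [0.2191, 0.1915, 0.1185, 0.1599, 0.1446, 0.1664]

t=0: π = [0.1250, 0.1250, 0.2500, 0.1250, 0.2500, 0.1250]
t=1: π = [0.1923, 0.1827, 0.1058, 0.1827, 0.1731, 0.1635]
t=2: π = [0.2108, 0.1893, 0.1243, 0.1598, 0.1531, 0.1627]
t=3: π = [0.2173, 0.1910, 0.1183, 0.1608, 0.1464, 0.1662]
t=4: π = [0.2191, 0.1915, 0.1185, 0.1599, 0.1446, 0.1664]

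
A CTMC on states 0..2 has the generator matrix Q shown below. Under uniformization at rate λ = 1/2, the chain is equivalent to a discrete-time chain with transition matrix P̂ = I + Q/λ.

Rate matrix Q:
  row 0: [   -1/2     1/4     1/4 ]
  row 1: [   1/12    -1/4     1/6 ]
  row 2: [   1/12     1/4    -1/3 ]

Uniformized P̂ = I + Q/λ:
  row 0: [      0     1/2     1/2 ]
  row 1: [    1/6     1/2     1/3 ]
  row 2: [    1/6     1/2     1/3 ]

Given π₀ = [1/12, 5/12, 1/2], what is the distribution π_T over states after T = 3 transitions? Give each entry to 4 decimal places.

π = [0.1431, 0.5000, 0.3569]

t=0: π = [0.0833, 0.4167, 0.5000]
t=1: π = [0.1528, 0.5000, 0.3472]
t=2: π = [0.1412, 0.5000, 0.3588]
t=3: π = [0.1431, 0.5000, 0.3569]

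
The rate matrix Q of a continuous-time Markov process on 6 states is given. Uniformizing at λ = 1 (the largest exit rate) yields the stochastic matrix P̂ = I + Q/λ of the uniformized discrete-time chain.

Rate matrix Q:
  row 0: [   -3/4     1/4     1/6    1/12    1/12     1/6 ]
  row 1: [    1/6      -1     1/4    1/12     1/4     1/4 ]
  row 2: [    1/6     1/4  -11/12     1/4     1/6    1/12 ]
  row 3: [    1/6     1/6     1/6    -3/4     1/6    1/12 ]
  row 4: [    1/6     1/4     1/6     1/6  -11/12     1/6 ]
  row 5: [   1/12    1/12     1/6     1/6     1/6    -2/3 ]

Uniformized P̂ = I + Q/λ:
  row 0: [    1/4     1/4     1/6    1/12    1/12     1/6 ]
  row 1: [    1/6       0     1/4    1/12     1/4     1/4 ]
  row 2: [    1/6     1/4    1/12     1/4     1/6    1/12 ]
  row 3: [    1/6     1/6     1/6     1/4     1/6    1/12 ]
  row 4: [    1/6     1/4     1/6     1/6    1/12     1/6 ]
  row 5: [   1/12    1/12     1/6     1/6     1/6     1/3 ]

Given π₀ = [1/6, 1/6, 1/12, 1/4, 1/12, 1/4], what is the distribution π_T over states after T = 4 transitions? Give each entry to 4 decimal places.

π = [0.1652, 0.1647, 0.1664, 0.1671, 0.1537, 0.1830]

t=0: π = [0.1667, 0.1667, 0.0833, 0.2500, 0.0833, 0.2500]
t=1: π = [0.1597, 0.1458, 0.1736, 0.1667, 0.1597, 0.1944]
t=2: π = [0.1638, 0.1672, 0.1644, 0.1696, 0.1522, 0.1829]
t=3: π = [0.1651, 0.1636, 0.1669, 0.1669, 0.1543, 0.1833]
t=4: π = [0.1652, 0.1647, 0.1664, 0.1671, 0.1537, 0.1830]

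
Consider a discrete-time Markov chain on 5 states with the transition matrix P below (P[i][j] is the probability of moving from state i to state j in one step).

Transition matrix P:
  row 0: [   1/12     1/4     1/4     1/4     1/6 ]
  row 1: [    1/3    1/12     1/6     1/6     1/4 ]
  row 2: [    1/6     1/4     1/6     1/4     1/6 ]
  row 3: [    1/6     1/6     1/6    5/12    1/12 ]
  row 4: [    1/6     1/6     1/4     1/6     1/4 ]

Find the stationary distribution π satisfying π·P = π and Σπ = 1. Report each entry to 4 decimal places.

Balance equations π_j = Σ_i π_i·P[i][j]:
  π_0 = 1/12·π_0 + 1/3·π_1 + 1/6·π_2 + 1/6·π_3 + 1/6·π_4
  π_1 = 1/4·π_0 + 1/12·π_1 + 1/4·π_2 + 1/6·π_3 + 1/6·π_4
  π_2 = 1/4·π_0 + 1/6·π_1 + 1/6·π_2 + 1/6·π_3 + 1/4·π_4
  π_3 = 1/4·π_0 + 1/6·π_1 + 1/4·π_2 + 5/12·π_3 + 1/6·π_4
  normalize: π_0 + π_1 + π_2 + π_3 + π_4 = 1
Solving the linear system gives exactly π = [3608/19825, 279/1525, 3893/19825, 403/1525, 266/1525].

π = [0.1820, 0.1830, 0.1964, 0.2643, 0.1744]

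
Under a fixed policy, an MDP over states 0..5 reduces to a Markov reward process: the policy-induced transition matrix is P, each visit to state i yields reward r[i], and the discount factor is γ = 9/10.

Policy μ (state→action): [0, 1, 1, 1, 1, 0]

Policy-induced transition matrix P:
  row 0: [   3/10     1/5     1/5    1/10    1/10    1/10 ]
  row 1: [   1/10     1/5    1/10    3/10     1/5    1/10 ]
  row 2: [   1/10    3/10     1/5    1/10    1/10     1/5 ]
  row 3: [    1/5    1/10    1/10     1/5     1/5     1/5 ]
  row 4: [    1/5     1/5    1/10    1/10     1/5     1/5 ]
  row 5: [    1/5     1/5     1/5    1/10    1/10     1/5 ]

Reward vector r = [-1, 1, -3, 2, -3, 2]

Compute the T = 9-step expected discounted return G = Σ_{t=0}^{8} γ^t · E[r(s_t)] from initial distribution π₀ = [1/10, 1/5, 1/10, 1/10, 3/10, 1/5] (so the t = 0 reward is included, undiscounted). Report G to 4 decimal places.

t=0: π = [0.1000, 0.2000, 0.1000, 0.1000, 0.3000, 0.2000], E[r] = -0.5000, γ^t·E[r] = -0.500000, running G = -0.500000
t=1: π = [0.1800, 0.2000, 0.1400, 0.1500, 0.1600, 0.1700], E[r] = -0.2400, γ^t·E[r] = -0.216000, running G = -0.716000
t=2: π = [0.1840, 0.1990, 0.1490, 0.1550, 0.1510, 0.1620], E[r] = -0.2510, γ^t·E[r] = -0.203310, running G = -0.919310
t=3: π = [0.1836, 0.1994, 0.1495, 0.1553, 0.1505, 0.1617], E[r] = -0.2502, γ^t·E[r] = -0.182396, running G = -1.101706
t=4: π = [0.1835, 0.1994, 0.1495, 0.1554, 0.1505, 0.1617], E[r] = -0.2498, γ^t·E[r] = -0.163913, running G = -1.265619
t=5: π = [0.1835, 0.1994, 0.1495, 0.1554, 0.1505, 0.1617], E[r] = -0.2498, γ^t·E[r] = -0.147491, running G = -1.413111
t=6: π = [0.1835, 0.1994, 0.1495, 0.1554, 0.1505, 0.1617], E[r] = -0.2498, γ^t·E[r] = -0.132743, running G = -1.545854
t=7: π = [0.1835, 0.1994, 0.1495, 0.1554, 0.1505, 0.1617], E[r] = -0.2498, γ^t·E[r] = -0.119470, running G = -1.665323
t=8: π = [0.1835, 0.1994, 0.1495, 0.1554, 0.1505, 0.1617], E[r] = -0.2498, γ^t·E[r] = -0.107523, running G = -1.772846

G = -1.7728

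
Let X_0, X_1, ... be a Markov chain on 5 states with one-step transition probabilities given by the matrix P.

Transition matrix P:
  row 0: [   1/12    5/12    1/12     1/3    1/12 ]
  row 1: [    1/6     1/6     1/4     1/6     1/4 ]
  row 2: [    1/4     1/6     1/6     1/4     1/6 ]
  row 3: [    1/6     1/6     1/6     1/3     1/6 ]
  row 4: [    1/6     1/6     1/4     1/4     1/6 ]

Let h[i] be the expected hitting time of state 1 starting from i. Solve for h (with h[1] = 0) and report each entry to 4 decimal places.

h = [3.7003, 0.0000, 4.7088, 4.8005, 4.7929]

First-step conditioning: h[1] = 0; for i ≠ 1, h[i] = 1 + Σ_k P[i][k]·h[k].
  h[0] = 1 + 1/12·h[0] + 1/12·h[2] + 1/3·h[3] + 1/12·h[4]
  h[2] = 1 + 1/4·h[0] + 1/6·h[2] + 1/4·h[3] + 1/6·h[4]
  h[3] = 1 + 1/6·h[0] + 1/6·h[2] + 1/3·h[3] + 1/6·h[4]
  h[4] = 1 + 1/6·h[0] + 1/4·h[2] + 1/4·h[3] + 1/6·h[4]
Solving the 4×4 linear system over states ≠ 1 gives exactly h = [4359/1178, 0, 5547/1178, 5655/1178, 2823/589] (h[1] = 0 is the target).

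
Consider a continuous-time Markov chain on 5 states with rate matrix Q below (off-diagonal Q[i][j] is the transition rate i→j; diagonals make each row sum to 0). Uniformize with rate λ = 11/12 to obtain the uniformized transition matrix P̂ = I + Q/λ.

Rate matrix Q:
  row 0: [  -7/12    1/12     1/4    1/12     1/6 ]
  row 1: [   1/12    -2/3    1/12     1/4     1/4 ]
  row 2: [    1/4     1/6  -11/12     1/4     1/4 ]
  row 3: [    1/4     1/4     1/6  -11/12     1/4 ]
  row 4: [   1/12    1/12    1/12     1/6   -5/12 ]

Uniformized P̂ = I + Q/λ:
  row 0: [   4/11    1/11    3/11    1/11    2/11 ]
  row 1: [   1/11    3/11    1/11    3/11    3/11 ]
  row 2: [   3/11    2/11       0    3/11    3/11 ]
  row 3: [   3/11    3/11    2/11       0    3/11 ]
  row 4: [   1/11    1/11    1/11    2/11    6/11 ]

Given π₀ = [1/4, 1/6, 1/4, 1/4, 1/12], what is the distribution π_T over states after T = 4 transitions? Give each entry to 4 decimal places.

t=0: π = [0.2500, 0.1667, 0.2500, 0.2500, 0.0833]
t=1: π = [0.2500, 0.1894, 0.1364, 0.1515, 0.2727]
t=2: π = [0.2114, 0.1653, 0.1377, 0.1612, 0.3244]
t=3: π = [0.2029, 0.1628, 0.1315, 0.1608, 0.3420]
t=4: π = [0.1994, 0.1617, 0.1305, 0.1609, 0.3475]

π = [0.1994, 0.1617, 0.1305, 0.1609, 0.3475]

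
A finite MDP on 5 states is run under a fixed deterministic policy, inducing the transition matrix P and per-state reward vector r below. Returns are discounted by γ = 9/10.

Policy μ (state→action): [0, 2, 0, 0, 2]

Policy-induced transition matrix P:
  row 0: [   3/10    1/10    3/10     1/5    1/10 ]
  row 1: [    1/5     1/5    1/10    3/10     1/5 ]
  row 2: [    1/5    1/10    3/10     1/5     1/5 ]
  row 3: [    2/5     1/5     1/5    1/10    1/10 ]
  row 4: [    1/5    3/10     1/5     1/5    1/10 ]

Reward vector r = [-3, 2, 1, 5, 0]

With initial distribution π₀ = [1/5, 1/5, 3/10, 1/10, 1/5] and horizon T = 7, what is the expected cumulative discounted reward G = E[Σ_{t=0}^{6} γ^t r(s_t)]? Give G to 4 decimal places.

G = 3.8916

t=0: π = [0.2000, 0.2000, 0.3000, 0.1000, 0.2000], E[r] = 0.6000, γ^t·E[r] = 0.600000, running G = 0.600000
t=1: π = [0.2400, 0.1700, 0.2300, 0.2100, 0.1500], E[r] = 0.9000, γ^t·E[r] = 0.810000, running G = 1.410000
t=2: π = [0.2660, 0.1680, 0.2300, 0.1960, 0.1400], E[r] = 0.7480, γ^t·E[r] = 0.605880, running G = 2.015880
t=3: π = [0.2658, 0.1644, 0.2328, 0.1972, 0.1398], E[r] = 0.7502, γ^t·E[r] = 0.546896, running G = 2.562776
t=4: π = [0.2660, 0.1641, 0.2334, 0.1967, 0.1397], E[r] = 0.7472, γ^t·E[r] = 0.490238, running G = 3.053014
t=5: π = [0.2659, 0.1640, 0.2335, 0.1967, 0.1398], E[r] = 0.7475, γ^t·E[r] = 0.441362, running G = 3.494375
t=6: π = [0.2659, 0.1640, 0.2335, 0.1967, 0.1398], E[r] = 0.7474, γ^t·E[r] = 0.397208, running G = 3.891583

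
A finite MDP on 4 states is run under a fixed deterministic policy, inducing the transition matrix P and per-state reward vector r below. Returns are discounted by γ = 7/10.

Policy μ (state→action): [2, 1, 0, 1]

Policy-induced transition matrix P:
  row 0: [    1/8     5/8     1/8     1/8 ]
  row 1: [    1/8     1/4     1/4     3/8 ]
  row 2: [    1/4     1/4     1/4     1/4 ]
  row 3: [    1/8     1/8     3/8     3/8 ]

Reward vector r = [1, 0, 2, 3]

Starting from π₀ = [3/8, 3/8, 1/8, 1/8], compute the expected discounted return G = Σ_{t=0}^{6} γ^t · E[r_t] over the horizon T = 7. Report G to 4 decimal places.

G = 4.1501

t=0: π = [0.3750, 0.3750, 0.1250, 0.1250], E[r] = 1.0000, γ^t·E[r] = 1.000000, running G = 1.000000
t=1: π = [0.1406, 0.3750, 0.2188, 0.2656], E[r] = 1.3750, γ^t·E[r] = 0.962500, running G = 1.962500
t=2: π = [0.1523, 0.2695, 0.2656, 0.3125], E[r] = 1.6211, γ^t·E[r] = 0.794336, running G = 2.756836
t=3: π = [0.1582, 0.2681, 0.2700, 0.3037], E[r] = 1.6094, γ^t·E[r] = 0.552016, running G = 3.308852
t=4: π = [0.1588, 0.2714, 0.2682, 0.3017], E[r] = 1.6002, γ^t·E[r] = 0.384213, running G = 3.693064
t=5: π = [0.1585, 0.2718, 0.2679, 0.3018], E[r] = 1.5996, γ^t·E[r] = 0.268849, running G = 3.961913
t=6: π = [0.1585, 0.2717, 0.2679, 0.3019], E[r] = 1.6000, γ^t·E[r] = 0.188233, running G = 4.150147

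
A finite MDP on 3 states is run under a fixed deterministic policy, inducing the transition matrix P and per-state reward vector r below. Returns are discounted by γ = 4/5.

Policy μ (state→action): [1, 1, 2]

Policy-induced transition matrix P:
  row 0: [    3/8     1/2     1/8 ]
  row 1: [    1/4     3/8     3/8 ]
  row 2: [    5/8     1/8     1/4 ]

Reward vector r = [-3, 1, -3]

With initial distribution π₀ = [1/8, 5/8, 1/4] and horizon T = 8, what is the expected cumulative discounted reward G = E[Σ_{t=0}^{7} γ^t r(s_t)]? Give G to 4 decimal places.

G = -5.5563

t=0: π = [0.1250, 0.6250, 0.2500], E[r] = -0.5000, γ^t·E[r] = -0.500000, running G = -0.500000
t=1: π = [0.3594, 0.3281, 0.3125], E[r] = -1.6875, γ^t·E[r] = -1.350000, running G = -1.850000
t=2: π = [0.4121, 0.3418, 0.2461], E[r] = -1.6328, γ^t·E[r] = -1.045000, running G = -2.895000
t=3: π = [0.3938, 0.3650, 0.2412], E[r] = -1.5400, γ^t·E[r] = -0.788500, running G = -3.683500
t=4: π = [0.3897, 0.3639, 0.2464], E[r] = -1.5443, γ^t·E[r] = -0.632550, running G = -4.316050
t=5: π = [0.3911, 0.3621, 0.2468], E[r] = -1.5516, γ^t·E[r] = -0.508415, running G = -4.824465
t=6: π = [0.3914, 0.3622, 0.2464], E[r] = -1.5512, γ^t·E[r] = -0.406645, running G = -5.231110
t=7: π = [0.3913, 0.3623, 0.2463], E[r] = -1.5507, γ^t·E[r] = -0.325197, running G = -5.556306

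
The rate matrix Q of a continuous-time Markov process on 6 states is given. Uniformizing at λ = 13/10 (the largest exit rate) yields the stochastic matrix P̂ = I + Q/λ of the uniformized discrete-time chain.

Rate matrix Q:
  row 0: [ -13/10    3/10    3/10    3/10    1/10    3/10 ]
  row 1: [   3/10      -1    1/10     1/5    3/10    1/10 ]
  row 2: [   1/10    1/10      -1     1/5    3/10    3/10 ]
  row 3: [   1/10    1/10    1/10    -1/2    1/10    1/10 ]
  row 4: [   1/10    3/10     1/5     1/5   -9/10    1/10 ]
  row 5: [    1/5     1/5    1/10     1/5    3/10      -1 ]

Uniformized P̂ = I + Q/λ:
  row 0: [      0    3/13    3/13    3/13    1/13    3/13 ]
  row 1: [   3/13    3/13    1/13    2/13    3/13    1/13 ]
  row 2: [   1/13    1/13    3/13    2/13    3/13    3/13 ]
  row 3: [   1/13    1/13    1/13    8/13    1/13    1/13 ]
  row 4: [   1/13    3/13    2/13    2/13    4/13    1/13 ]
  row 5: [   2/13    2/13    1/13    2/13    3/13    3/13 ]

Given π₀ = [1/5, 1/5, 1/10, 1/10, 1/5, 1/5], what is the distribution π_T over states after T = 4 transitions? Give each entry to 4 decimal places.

t=0: π = [0.2000, 0.2000, 0.1000, 0.1000, 0.2000, 0.2000]
t=1: π = [0.1077, 0.1846, 0.1385, 0.2154, 0.2000, 0.1538]
t=2: π = [0.1089, 0.1645, 0.1302, 0.2615, 0.1964, 0.1385]
t=3: π = [0.1045, 0.1599, 0.1288, 0.2829, 0.1889, 0.1350]
t=4: π = [0.1039, 0.1570, 0.1273, 0.2925, 0.1857, 0.1336]

π = [0.1039, 0.1570, 0.1273, 0.2925, 0.1857, 0.1336]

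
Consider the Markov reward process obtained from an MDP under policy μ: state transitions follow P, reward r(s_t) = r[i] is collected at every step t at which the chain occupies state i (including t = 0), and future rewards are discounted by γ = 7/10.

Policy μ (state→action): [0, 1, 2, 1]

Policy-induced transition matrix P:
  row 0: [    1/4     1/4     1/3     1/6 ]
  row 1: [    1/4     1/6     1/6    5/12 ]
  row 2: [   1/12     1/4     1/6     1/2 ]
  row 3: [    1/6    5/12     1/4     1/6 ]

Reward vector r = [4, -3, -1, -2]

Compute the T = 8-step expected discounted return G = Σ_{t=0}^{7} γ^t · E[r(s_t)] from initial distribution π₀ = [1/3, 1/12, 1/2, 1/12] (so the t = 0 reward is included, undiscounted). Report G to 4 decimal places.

G = -1.6952

t=0: π = [0.3333, 0.0833, 0.5000, 0.0833], E[r] = 0.4167, γ^t·E[r] = 0.416667, running G = 0.416667
t=1: π = [0.1597, 0.2569, 0.2292, 0.3542], E[r] = -1.0694, γ^t·E[r] = -0.748611, running G = -0.331944
t=2: π = [0.1823, 0.2876, 0.2228, 0.3073], E[r] = -0.9711, γ^t·E[r] = -0.475822, running G = -0.807766
t=3: π = [0.1873, 0.2772, 0.2227, 0.3128], E[r] = -0.9310, γ^t·E[r] = -0.319346, running G = -1.127112
t=4: π = [0.1868, 0.2790, 0.2239, 0.3102], E[r] = -0.9342, γ^t·E[r] = -0.224293, running G = -1.351405
t=5: π = [0.1868, 0.2784, 0.2237, 0.3111], E[r] = -0.9338, γ^t·E[r] = -0.156950, running G = -1.508355
t=6: π = [0.1868, 0.2786, 0.2237, 0.3108], E[r] = -0.9341, γ^t·E[r] = -0.109897, running G = -1.618252
t=7: π = [0.1868, 0.2786, 0.2237, 0.3109], E[r] = -0.9340, γ^t·E[r] = -0.076921, running G = -1.695173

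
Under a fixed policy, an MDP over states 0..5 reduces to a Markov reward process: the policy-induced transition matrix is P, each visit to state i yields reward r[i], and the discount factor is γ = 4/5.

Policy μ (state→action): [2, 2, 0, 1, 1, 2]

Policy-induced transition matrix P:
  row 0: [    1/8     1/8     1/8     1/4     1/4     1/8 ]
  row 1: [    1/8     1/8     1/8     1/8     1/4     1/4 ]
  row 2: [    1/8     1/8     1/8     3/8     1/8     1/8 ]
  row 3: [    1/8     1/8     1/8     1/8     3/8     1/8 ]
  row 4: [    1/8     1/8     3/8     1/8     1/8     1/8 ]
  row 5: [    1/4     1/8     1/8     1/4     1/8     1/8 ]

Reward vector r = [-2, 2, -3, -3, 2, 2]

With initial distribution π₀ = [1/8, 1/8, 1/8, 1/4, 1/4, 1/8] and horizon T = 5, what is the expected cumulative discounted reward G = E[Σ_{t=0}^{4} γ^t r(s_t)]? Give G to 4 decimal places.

G = -1.4892

t=0: π = [0.1250, 0.1250, 0.1250, 0.2500, 0.2500, 0.1250], E[r] = -0.3750, γ^t·E[r] = -0.375000, running G = -0.375000
t=1: π = [0.1406, 0.1250, 0.1875, 0.1875, 0.2188, 0.1406], E[r] = -0.4375, γ^t·E[r] = -0.350000, running G = -0.725000
t=2: π = [0.1426, 0.1250, 0.1797, 0.2070, 0.2051, 0.1406], E[r] = -0.5039, γ^t·E[r] = -0.322500, running G = -1.047500
t=3: π = [0.1426, 0.1250, 0.1763, 0.2053, 0.2102, 0.1406], E[r] = -0.4783, γ^t·E[r] = -0.244875, running G = -1.292375
t=4: π = [0.1426, 0.1250, 0.1776, 0.2045, 0.2098, 0.1406], E[r] = -0.4804, γ^t·E[r] = -0.196775, running G = -1.489150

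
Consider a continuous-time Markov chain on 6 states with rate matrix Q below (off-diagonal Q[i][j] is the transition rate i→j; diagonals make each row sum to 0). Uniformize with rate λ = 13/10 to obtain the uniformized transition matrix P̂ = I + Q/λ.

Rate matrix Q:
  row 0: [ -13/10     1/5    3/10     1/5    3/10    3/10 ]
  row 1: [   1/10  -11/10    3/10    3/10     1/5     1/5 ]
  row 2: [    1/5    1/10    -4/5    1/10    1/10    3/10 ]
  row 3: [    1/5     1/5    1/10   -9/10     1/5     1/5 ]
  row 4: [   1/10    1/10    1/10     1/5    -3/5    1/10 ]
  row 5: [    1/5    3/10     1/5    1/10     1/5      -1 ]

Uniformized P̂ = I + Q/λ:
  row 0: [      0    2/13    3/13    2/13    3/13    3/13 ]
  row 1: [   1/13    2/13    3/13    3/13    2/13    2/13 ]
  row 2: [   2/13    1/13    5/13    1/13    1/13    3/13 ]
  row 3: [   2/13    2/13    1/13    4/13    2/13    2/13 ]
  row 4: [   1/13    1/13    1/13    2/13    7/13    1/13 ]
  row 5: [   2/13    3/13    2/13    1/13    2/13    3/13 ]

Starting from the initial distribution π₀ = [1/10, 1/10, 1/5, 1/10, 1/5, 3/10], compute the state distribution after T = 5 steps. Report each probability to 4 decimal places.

π = [0.1084, 0.1344, 0.1844, 0.1616, 0.2399, 0.1712]

t=0: π = [0.1000, 0.1000, 0.2000, 0.1000, 0.2000, 0.3000]
t=1: π = [0.1154, 0.1462, 0.1923, 0.1385, 0.2231, 0.1846]
t=2: π = [0.1077, 0.1361, 0.1905, 0.1574, 0.2337, 0.1746]
t=3: π = [0.1088, 0.1346, 0.1865, 0.1604, 0.2374, 0.1722]
t=4: π = [0.1085, 0.1345, 0.1850, 0.1613, 0.2392, 0.1716]
t=5: π = [0.1084, 0.1344, 0.1844, 0.1616, 0.2399, 0.1712]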